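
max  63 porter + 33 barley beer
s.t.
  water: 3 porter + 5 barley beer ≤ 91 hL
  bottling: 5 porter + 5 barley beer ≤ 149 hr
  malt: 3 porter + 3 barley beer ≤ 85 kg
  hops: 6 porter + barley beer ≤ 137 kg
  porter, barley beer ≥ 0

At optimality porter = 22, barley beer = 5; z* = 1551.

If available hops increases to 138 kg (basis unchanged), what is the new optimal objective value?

1559

At the optimum: water uses 91 of 91 (binding); bottling uses 135 of 149 (slack = 14); malt uses 81 of 85 (slack = 4); hops uses 137 of 137 (binding).
Slack constraints have shadow price 0 (complementary slackness).
The binding rows give the dual system: 3·y_water + 6·y_hops = 63 and 5·y_water + 1·y_hops = 33.
This yields shadow prices y_water = 5, y_hops = 8.
Δz = y_hops·Δb = 8 × (1) = 8, so new z* = 1551 + 8 = 1559.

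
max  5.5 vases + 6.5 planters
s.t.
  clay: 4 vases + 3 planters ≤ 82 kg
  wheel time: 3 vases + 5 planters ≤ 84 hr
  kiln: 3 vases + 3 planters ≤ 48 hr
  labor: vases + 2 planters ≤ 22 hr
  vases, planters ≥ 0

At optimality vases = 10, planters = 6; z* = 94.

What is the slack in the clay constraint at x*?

24

clay used = 4·10 + 3·6 = 58; slack = 82 − 58 = 24.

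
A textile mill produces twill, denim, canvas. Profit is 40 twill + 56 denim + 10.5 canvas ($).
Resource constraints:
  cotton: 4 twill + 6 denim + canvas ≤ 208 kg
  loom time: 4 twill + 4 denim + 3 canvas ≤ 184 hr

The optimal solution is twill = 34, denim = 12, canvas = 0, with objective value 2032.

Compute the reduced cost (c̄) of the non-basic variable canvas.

Check each constraint at x*: cotton 208/208 (tight); loom time 184/184 (tight).
From A_Bᵀ y = c: 4·y_cotton + 4·y_loom time = 40; 6·y_cotton + 4·y_loom time = 56.
→ y_cotton = 8 and y_loom time = 2.
Reduced cost of canvas: c₃ − yᵀa₃ = 10.5 − (8·1 + 2·3) = 10.5 − 14 = -3.5.

-3.5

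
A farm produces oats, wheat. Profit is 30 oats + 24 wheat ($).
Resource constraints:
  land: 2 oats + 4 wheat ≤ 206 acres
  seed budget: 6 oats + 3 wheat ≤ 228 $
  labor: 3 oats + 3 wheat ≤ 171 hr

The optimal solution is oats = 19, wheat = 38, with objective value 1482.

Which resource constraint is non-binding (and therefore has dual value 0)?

land: 190/206 (slack 16)
seed budget: 228/228 (binding)
labor: 171/171 (binding)
By complementary slackness, a constraint with positive slack has shadow price 0 → land.

land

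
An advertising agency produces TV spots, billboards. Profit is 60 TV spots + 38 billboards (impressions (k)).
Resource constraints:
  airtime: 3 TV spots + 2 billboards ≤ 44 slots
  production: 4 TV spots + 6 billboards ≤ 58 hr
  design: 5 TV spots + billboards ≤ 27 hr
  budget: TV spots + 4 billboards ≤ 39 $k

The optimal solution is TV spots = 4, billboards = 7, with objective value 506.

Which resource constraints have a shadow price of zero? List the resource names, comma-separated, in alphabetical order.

airtime: 26/44 (slack 18)
production: 58/58 (binding)
design: 27/27 (binding)
budget: 32/39 (slack 7)
By complementary slackness, a constraint with positive slack has shadow price 0 → airtime, budget.

airtime, budget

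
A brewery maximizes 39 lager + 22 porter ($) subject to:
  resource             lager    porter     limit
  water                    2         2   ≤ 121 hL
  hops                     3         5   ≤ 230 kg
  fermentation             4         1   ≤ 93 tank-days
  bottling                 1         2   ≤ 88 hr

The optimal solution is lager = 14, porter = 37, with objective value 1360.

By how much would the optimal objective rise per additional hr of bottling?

At the optimum: water uses 102 of 121 (slack = 19); hops uses 227 of 230 (slack = 3); fermentation uses 93 of 93 (binding); bottling uses 88 of 88 (binding).
Since water, hops are not tight, their duals are 0.
The binding rows give the dual system: 4·y_fermentation + 1·y_bottling = 39 and 1·y_fermentation + 2·y_bottling = 22.
→ y_fermentation = 8 and y_bottling = 7.
Shadow price of bottling = 7.

7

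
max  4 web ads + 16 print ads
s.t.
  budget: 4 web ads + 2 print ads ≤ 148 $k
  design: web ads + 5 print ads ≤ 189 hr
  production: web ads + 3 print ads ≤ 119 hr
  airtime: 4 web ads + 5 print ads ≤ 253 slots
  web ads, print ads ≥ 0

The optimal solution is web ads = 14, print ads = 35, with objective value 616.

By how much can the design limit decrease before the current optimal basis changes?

4.4

Binding constraints: design, production. The basis is B = [[1,5],[1,3]] with det -2.
Per unit decrease in design, x* moves by d = (1.5, -0.5).
The basis stays optimal until budget becomes binding; allowable decrease = 4.4 hr.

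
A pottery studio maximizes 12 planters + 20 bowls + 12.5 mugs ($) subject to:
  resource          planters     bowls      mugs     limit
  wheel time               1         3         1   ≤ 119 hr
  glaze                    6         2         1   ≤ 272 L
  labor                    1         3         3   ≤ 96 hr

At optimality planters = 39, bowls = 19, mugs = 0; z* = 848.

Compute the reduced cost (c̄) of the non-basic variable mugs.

-6.5

Check each constraint at x*: wheel time 96/119 (slack 23); glaze 272/272 (tight); labor 96/96 (tight).
By complementary slackness, y = 0 for the non-binding constraint.
The binding rows give the dual system: 6·y_glaze + 1·y_labor = 12 and 2·y_glaze + 3·y_labor = 20.
This yields shadow prices y_glaze = 1, y_labor = 6.
Reduced cost of mugs: c₃ − yᵀa₃ = 12.5 − (1·1 + 6·3) = 12.5 − 19 = -6.5.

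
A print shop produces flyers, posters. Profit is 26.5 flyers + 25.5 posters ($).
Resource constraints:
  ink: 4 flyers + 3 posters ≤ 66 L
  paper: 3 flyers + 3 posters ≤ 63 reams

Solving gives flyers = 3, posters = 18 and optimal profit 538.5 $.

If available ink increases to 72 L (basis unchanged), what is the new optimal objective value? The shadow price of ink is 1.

Δb = 6, so new z* = 538.5 + (1)·(6) = 538.5 + 6 = 544.5.

544.5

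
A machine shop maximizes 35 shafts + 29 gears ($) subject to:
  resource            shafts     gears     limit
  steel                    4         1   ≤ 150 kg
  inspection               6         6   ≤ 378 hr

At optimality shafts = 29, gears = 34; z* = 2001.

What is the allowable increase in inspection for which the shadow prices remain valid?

522

Binding constraints: steel, inspection. The basis is B = [[4,1],[6,6]] with det 18.
Per unit increase in inspection, x* moves by d = (-0.0556, 0.2222).
The basis stays optimal until shafts reaches 0; allowable increase = 522 hr.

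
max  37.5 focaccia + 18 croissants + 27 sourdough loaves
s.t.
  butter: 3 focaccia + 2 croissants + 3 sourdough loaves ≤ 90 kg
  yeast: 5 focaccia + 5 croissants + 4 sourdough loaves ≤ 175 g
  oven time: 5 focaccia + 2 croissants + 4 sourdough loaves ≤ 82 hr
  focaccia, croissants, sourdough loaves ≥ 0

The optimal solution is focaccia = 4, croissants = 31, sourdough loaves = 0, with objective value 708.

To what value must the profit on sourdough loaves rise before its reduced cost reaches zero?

30

Check each constraint at x*: butter 74/90 (slack 16); yeast 175/175 (tight); oven time 82/82 (tight).
Since butter is not tight, its dual is 0.
From A_Bᵀ y = c: 5·y_yeast + 5·y_oven time = 37.5; 5·y_yeast + 2·y_oven time = 18.
This yields shadow prices y_yeast = 1, y_oven time = 6.5.
sourdough loaves enters the basis when its profit ≥ yᵀa₃ = 1·4 + 6.5·4 = 30.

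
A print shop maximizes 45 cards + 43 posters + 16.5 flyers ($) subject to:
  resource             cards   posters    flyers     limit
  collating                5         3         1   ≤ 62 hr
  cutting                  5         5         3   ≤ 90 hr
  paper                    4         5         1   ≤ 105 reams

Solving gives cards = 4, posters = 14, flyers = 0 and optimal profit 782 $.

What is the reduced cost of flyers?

At the optimum: collating uses 62 of 62 (binding); cutting uses 90 of 90 (binding); paper uses 86 of 105 (slack = 19).
Since paper is not tight, its dual is 0.
From A_Bᵀ y = c: 5·y_collating + 5·y_cutting = 45; 3·y_collating + 5·y_cutting = 43.
Solving: y_collating = 1, y_cutting = 8.
Reduced cost of flyers: c₃ − yᵀa₃ = 16.5 − (1·1 + 8·3) = 16.5 − 25 = -8.5.

-8.5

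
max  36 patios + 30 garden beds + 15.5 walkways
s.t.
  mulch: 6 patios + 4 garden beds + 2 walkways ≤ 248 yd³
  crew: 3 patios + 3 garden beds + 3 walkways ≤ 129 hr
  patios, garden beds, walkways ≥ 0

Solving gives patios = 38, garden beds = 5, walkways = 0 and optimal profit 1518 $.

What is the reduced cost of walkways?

Both mulch and crew are binding at x*.
The binding rows give the dual system: 6·y_mulch + 3·y_crew = 36 and 4·y_mulch + 3·y_crew = 30.
This yields shadow prices y_mulch = 3, y_crew = 6.
Reduced cost of walkways: c₃ − yᵀa₃ = 15.5 − (3·2 + 6·3) = 15.5 − 24 = -8.5.

-8.5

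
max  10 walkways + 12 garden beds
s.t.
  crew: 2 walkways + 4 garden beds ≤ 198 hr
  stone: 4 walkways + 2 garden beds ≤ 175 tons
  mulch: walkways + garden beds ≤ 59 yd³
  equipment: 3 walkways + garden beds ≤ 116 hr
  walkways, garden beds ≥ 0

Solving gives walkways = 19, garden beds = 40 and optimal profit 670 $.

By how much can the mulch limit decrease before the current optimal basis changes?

Binding constraints: crew, mulch. The basis is B = [[2,4],[1,1]] with det -2.
Per unit decrease in mulch, x* moves by d = (-2, 1).
The basis stays optimal until walkways reaches 0; allowable decrease = 9.5 yd³.

9.5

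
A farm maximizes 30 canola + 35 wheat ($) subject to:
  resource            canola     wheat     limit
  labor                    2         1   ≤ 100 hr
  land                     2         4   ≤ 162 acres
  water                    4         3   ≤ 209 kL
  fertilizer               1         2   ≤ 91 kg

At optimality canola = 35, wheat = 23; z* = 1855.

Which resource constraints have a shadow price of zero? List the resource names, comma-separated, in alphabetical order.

fertilizer, labor

labor: 93/100 (slack 7)
land: 162/162 (binding)
water: 209/209 (binding)
fertilizer: 81/91 (slack 10)
By complementary slackness, a constraint with positive slack has shadow price 0 → fertilizer, labor.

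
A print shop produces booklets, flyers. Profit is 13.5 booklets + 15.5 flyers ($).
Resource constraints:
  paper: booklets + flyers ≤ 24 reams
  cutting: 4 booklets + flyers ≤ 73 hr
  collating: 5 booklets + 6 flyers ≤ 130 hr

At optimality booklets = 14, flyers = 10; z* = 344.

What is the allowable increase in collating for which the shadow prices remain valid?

14

Binding constraints: paper, collating. The basis is B = [[1,1],[5,6]] with det 1.
Per unit increase in collating, x* moves by d = (-1, 1).
The basis stays optimal until booklets reaches 0; allowable increase = 14 hr.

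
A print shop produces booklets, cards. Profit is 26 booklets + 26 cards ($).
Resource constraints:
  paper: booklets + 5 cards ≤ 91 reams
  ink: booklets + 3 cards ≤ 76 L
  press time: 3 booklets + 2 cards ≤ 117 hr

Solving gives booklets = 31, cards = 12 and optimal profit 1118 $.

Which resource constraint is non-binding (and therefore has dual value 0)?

paper: 91/91 (binding)
ink: 67/76 (slack 9)
press time: 117/117 (binding)
By complementary slackness, a constraint with positive slack has shadow price 0 → ink.

ink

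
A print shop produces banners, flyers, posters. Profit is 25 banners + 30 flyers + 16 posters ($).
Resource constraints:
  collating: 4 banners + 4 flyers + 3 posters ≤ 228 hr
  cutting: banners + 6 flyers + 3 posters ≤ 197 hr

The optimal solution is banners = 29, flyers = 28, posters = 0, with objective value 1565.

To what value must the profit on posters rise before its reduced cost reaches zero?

21

Both collating and cutting are binding at x*.
From A_Bᵀ y = c: 4·y_collating + 1·y_cutting = 25; 4·y_collating + 6·y_cutting = 30.
This yields shadow prices y_collating = 6, y_cutting = 1.
posters enters the basis when its profit ≥ yᵀa₃ = 6·3 + 1·3 = 21.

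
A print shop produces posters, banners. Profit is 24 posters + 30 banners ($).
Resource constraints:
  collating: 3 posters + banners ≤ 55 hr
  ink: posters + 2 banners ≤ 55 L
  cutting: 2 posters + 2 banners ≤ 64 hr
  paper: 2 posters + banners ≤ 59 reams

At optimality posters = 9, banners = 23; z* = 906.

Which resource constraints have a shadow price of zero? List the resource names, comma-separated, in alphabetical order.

collating: 50/55 (slack 5)
ink: 55/55 (binding)
cutting: 64/64 (binding)
paper: 41/59 (slack 18)
By complementary slackness, a constraint with positive slack has shadow price 0 → collating, paper.

collating, paper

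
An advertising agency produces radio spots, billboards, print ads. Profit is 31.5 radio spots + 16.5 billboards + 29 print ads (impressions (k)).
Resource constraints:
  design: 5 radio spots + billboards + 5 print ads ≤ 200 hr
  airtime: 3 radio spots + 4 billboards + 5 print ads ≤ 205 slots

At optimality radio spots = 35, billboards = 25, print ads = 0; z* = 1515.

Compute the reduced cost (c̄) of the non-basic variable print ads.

-8.5

Check each constraint at x*: design 200/200 (tight); airtime 205/205 (tight).
From A_Bᵀ y = c: 5·y_design + 3·y_airtime = 31.5; 1·y_design + 4·y_airtime = 16.5.
→ y_design = 4.5 and y_airtime = 3.
Reduced cost of print ads: c₃ − yᵀa₃ = 29 − (4.5·5 + 3·5) = 29 − 37.5 = -8.5.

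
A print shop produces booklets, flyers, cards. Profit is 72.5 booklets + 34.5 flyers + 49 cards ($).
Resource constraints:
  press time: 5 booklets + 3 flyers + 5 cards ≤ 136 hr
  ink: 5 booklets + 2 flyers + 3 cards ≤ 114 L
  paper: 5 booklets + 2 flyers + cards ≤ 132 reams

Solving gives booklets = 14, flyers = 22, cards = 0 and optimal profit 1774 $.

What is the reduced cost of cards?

-5.5

Binding: press time and ink. Non-binding: paper (18 unused).
Since paper is not tight, its dual is 0.
The binding rows give the dual system: 5·y_press time + 5·y_ink = 72.5 and 3·y_press time + 2·y_ink = 34.5.
→ y_press time = 5.5 and y_ink = 9.
Reduced cost of cards: c₃ − yᵀa₃ = 49 − (5.5·5 + 9·3) = 49 − 54.5 = -5.5.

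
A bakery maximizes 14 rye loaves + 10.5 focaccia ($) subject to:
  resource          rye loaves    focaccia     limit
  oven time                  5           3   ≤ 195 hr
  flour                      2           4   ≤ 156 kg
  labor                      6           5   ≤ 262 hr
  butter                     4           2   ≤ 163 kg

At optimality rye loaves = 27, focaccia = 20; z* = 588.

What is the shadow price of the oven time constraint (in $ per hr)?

At the optimum: oven time uses 195 of 195 (binding); flour uses 134 of 156 (slack = 22); labor uses 262 of 262 (binding); butter uses 148 of 163 (slack = 15).
By complementary slackness, y = 0 for the non-binding constraints.
Dual feasibility on the basic columns requires 5·y_oven time + 6·y_labor = 14, 3·y_oven time + 5·y_labor = 10.5.
Solving: y_oven time = 1, y_labor = 1.5.
Shadow price of oven time = 1.

1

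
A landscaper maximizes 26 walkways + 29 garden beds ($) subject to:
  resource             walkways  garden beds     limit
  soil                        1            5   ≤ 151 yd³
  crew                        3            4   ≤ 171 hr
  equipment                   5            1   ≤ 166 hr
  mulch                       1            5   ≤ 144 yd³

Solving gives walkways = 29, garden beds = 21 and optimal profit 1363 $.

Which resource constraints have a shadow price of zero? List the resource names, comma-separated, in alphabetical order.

mulch, soil

soil: 134/151 (slack 17)
crew: 171/171 (binding)
equipment: 166/166 (binding)
mulch: 134/144 (slack 10)
By complementary slackness, a constraint with positive slack has shadow price 0 → mulch, soil.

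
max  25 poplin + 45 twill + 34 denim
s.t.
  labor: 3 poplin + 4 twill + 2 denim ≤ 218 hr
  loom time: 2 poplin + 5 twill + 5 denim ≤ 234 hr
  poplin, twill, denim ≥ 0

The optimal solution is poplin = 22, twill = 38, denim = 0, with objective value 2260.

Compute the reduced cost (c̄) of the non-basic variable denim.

-1

Both labor and loom time are binding at x*.
The binding rows give the dual system: 3·y_labor + 2·y_loom time = 25 and 4·y_labor + 5·y_loom time = 45.
Solving: y_labor = 5, y_loom time = 5.
Reduced cost of denim: c₃ − yᵀa₃ = 34 − (5·2 + 5·5) = 34 − 35 = -1.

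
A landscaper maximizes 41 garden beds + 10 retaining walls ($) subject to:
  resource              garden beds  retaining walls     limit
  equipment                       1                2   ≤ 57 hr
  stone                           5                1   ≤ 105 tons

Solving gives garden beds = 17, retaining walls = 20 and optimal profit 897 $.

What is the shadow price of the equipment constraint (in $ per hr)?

At the optimum: equipment uses 57 of 57 (binding); stone uses 105 of 105 (binding).
The binding rows give the dual system: 1·y_equipment + 5·y_stone = 41 and 2·y_equipment + 1·y_stone = 10.
→ y_equipment = 1 and y_stone = 8.
Shadow price of equipment = 1.

1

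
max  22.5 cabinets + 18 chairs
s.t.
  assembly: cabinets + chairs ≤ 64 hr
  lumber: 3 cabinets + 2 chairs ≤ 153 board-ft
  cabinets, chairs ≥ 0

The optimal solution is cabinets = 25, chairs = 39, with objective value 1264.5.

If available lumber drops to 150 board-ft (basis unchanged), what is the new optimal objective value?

Check each constraint at x*: assembly 64/64 (tight); lumber 153/153 (tight).
Dual feasibility on the basic columns requires 1·y_assembly + 3·y_lumber = 22.5, 1·y_assembly + 2·y_lumber = 18.
→ y_assembly = 9 and y_lumber = 4.5.
Δz = y_lumber·Δb = 4.5 × (-3) = -13.5, so new z* = 1264.5 − 13.5 = 1251.

1251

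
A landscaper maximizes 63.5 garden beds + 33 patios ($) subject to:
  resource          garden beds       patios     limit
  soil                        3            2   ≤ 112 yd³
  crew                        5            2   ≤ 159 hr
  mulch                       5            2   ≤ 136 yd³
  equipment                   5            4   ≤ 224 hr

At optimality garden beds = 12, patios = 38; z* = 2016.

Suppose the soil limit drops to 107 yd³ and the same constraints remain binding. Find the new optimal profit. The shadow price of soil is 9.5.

Δb = -5, so new z* = 2016 + (9.5)·(-5) = 2016 − 47.5 = 1968.5.

1968.5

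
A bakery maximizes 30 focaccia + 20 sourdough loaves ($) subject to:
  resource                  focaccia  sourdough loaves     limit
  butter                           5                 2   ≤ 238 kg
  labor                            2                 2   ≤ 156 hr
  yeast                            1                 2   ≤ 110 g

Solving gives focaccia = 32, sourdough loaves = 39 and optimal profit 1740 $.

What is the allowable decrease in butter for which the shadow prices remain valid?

128

Binding constraints: butter, yeast. The basis is B = [[5,2],[1,2]] with det 8.
Per unit decrease in butter, x* moves by d = (-0.25, 0.125).
The basis stays optimal until focaccia reaches 0; allowable decrease = 128 kg.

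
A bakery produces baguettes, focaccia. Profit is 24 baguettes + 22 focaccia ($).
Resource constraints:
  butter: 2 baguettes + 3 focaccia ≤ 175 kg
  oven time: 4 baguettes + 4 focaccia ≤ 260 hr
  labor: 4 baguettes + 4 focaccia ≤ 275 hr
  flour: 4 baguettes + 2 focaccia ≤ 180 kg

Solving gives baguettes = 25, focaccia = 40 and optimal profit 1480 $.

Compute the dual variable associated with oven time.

Check each constraint at x*: butter 170/175 (slack 5); oven time 260/260 (tight); labor 260/275 (slack 15); flour 180/180 (tight).
Since butter, labor are not tight, their duals are 0.
Dual feasibility on the basic columns requires 4·y_oven time + 4·y_flour = 24, 4·y_oven time + 2·y_flour = 22.
→ y_oven time = 5 and y_flour = 1.
Shadow price of oven time = 5.

5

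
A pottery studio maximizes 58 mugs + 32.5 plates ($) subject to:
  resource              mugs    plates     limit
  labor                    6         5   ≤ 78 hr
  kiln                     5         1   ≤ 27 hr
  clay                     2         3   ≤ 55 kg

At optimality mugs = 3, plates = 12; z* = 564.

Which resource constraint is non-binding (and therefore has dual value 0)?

labor: 78/78 (binding)
kiln: 27/27 (binding)
clay: 42/55 (slack 13)
By complementary slackness, a constraint with positive slack has shadow price 0 → clay.

clay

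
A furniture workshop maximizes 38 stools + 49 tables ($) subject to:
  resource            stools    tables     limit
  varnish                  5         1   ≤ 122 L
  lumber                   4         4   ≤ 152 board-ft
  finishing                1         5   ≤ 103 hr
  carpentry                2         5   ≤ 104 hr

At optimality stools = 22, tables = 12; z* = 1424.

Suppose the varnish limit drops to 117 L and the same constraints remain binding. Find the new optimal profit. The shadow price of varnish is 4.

1404

Δb = -5, so new z* = 1424 + (4)·(-5) = 1424 − 20 = 1404.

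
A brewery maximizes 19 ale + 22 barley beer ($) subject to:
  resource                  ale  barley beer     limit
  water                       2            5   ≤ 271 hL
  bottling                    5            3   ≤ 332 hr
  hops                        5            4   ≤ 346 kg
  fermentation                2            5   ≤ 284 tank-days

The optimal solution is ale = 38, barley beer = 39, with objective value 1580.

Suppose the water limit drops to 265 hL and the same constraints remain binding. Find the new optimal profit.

1568

Binding: water and hops. Non-binding: bottling (25 unused), fermentation (13 unused).
Slack constraints have shadow price 0 (complementary slackness).
Dual feasibility on the basic columns requires 2·y_water + 5·y_hops = 19, 5·y_water + 4·y_hops = 22.
Solving: y_water = 2, y_hops = 3.
Δz = y_water·Δb = 2 × (-6) = -12, so new z* = 1580 − 12 = 1568.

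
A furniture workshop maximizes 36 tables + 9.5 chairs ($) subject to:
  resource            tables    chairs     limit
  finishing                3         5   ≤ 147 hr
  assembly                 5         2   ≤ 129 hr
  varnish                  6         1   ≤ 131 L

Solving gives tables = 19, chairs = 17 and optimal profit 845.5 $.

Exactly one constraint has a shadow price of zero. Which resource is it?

finishing

finishing: 142/147 (slack 5)
assembly: 129/129 (binding)
varnish: 131/131 (binding)
By complementary slackness, a constraint with positive slack has shadow price 0 → finishing.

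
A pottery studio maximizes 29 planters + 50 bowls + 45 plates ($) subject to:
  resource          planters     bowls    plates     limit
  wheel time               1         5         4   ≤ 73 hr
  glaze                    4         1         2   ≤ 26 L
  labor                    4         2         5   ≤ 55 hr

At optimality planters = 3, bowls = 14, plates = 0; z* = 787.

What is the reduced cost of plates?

At the optimum: wheel time uses 73 of 73 (binding); glaze uses 26 of 26 (binding); labor uses 40 of 55 (slack = 15).
Slack constraints have shadow price 0 (complementary slackness).
Dual feasibility on the basic columns requires 1·y_wheel time + 4·y_glaze = 29, 5·y_wheel time + 1·y_glaze = 50.
This yields shadow prices y_wheel time = 9, y_glaze = 5.
Reduced cost of plates: c₃ − yᵀa₃ = 45 − (9·4 + 5·2) = 45 − 46 = -1.

-1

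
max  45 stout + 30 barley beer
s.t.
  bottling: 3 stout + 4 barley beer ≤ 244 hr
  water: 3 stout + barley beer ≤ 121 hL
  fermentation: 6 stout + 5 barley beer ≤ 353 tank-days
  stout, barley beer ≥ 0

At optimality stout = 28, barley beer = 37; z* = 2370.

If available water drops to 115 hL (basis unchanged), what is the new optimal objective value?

2340

Binding: water and fermentation. Non-binding: bottling (12 unused).
Since bottling is not tight, its dual is 0.
Dual feasibility on the basic columns requires 3·y_water + 6·y_fermentation = 45, 1·y_water + 5·y_fermentation = 30.
→ y_water = 5 and y_fermentation = 5.
Δz = y_water·Δb = 5 × (-6) = -30, so new z* = 2370 − 30 = 2340.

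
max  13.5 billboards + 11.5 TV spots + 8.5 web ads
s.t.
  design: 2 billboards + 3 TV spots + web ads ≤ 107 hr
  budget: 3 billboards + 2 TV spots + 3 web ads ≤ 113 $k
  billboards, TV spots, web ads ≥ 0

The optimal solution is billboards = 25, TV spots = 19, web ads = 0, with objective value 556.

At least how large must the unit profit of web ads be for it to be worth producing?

At the optimum: design uses 107 of 107 (binding); budget uses 113 of 113 (binding).
From A_Bᵀ y = c: 2·y_design + 3·y_budget = 13.5; 3·y_design + 2·y_budget = 11.5.
→ y_design = 1.5 and y_budget = 3.5.
web ads enters the basis when its profit ≥ yᵀa₃ = 1.5·1 + 3.5·3 = 12.

12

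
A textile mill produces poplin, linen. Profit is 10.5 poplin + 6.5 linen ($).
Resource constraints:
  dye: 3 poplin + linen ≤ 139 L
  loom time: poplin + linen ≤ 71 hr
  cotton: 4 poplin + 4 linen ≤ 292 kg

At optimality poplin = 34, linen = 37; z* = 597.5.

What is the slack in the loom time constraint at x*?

loom time used = 1·34 + 1·37 = 71; slack = 71 − 71 = 0.

0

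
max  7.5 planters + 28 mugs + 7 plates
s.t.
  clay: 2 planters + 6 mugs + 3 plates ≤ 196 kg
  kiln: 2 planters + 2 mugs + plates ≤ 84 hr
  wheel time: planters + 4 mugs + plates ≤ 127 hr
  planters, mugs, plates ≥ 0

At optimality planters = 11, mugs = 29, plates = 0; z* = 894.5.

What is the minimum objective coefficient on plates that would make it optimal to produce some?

8.5

Binding: clay and wheel time. Non-binding: kiln (4 unused).
Slack constraints have shadow price 0 (complementary slackness).
Dual feasibility on the basic columns requires 2·y_clay + 1·y_wheel time = 7.5, 6·y_clay + 4·y_wheel time = 28.
→ y_clay = 1 and y_wheel time = 5.5.
plates enters the basis when its profit ≥ yᵀa₃ = 1·3 + 5.5·1 = 8.5.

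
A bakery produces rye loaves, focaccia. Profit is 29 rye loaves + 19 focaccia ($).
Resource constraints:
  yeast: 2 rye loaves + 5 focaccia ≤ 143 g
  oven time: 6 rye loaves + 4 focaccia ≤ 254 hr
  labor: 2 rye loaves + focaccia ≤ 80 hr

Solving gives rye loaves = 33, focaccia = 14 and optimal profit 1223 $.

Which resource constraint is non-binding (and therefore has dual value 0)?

yeast

yeast: 136/143 (slack 7)
oven time: 254/254 (binding)
labor: 80/80 (binding)
By complementary slackness, a constraint with positive slack has shadow price 0 → yeast.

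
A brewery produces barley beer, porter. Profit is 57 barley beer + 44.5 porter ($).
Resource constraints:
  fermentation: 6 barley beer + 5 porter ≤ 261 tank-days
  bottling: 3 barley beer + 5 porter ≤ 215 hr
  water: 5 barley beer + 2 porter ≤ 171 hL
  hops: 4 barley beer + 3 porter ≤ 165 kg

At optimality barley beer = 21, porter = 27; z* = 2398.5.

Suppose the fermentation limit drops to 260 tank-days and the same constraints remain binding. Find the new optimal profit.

Binding: fermentation and hops. Non-binding: bottling (17 unused), water (12 unused).
Since bottling, water are not tight, their duals are 0.
The binding rows give the dual system: 6·y_fermentation + 4·y_hops = 57 and 5·y_fermentation + 3·y_hops = 44.5.
This yields shadow prices y_fermentation = 3.5, y_hops = 9.
Δz = y_fermentation·Δb = 3.5 × (-1) = -3.5, so new z* = 2398.5 − 3.5 = 2395.

2395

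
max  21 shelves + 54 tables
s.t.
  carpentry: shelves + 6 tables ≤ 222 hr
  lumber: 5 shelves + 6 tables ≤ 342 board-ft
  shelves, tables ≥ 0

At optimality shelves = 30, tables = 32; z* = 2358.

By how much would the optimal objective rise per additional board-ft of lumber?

3

Check each constraint at x*: carpentry 222/222 (tight); lumber 342/342 (tight).
Dual feasibility on the basic columns requires 1·y_carpentry + 5·y_lumber = 21, 6·y_carpentry + 6·y_lumber = 54.
This yields shadow prices y_carpentry = 6, y_lumber = 3.
Shadow price of lumber = 3.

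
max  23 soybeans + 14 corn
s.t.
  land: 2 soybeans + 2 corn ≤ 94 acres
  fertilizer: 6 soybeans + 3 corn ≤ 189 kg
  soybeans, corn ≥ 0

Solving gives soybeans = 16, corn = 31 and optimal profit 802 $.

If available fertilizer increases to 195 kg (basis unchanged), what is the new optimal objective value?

At the optimum: land uses 94 of 94 (binding); fertilizer uses 189 of 189 (binding).
From A_Bᵀ y = c: 2·y_land + 6·y_fertilizer = 23; 2·y_land + 3·y_fertilizer = 14.
→ y_land = 2.5 and y_fertilizer = 3.
Δz = y_fertilizer·Δb = 3 × (6) = 18, so new z* = 802 + 18 = 820.

820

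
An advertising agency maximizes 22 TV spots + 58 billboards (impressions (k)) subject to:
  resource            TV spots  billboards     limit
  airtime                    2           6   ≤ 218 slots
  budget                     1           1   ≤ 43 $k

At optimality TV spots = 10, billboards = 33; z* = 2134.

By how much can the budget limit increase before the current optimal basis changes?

Binding constraints: airtime, budget. The basis is B = [[2,6],[1,1]] with det -4.
Per unit increase in budget, x* moves by d = (1.5, -0.5).
The basis stays optimal until billboards reaches 0; allowable increase = 66 $k.

66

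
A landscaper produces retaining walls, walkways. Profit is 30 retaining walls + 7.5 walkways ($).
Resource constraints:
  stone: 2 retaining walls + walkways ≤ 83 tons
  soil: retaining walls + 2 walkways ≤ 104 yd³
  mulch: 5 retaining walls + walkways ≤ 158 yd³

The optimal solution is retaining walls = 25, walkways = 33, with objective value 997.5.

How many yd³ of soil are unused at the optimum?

soil used = 1·25 + 2·33 = 91; slack = 104 − 91 = 13.

13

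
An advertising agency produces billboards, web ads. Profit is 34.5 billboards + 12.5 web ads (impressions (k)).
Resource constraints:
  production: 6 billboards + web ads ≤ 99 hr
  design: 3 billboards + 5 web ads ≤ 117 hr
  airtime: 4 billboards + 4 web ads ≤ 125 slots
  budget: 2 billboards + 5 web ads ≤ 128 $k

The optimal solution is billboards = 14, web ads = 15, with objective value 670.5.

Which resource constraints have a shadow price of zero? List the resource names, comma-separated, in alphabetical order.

production: 99/99 (binding)
design: 117/117 (binding)
airtime: 116/125 (slack 9)
budget: 103/128 (slack 25)
By complementary slackness, a constraint with positive slack has shadow price 0 → airtime, budget.

airtime, budget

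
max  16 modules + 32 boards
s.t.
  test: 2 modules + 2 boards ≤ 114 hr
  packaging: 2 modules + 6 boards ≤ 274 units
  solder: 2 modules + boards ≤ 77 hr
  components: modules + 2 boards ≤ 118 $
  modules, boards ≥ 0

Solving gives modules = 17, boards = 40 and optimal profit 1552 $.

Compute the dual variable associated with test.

At the optimum: test uses 114 of 114 (binding); packaging uses 274 of 274 (binding); solder uses 74 of 77 (slack = 3); components uses 97 of 118 (slack = 21).
Since solder, components are not tight, their duals are 0.
The binding rows give the dual system: 2·y_test + 2·y_packaging = 16 and 2·y_test + 6·y_packaging = 32.
Solving: y_test = 4, y_packaging = 4.
Shadow price of test = 4.

4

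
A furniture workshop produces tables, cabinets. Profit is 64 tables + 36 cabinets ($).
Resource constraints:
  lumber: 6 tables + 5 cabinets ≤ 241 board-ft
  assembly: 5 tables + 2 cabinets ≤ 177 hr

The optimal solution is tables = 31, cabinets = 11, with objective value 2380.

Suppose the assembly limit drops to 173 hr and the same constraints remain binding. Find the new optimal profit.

2348

Check each constraint at x*: lumber 241/241 (tight); assembly 177/177 (tight).
Dual feasibility on the basic columns requires 6·y_lumber + 5·y_assembly = 64, 5·y_lumber + 2·y_assembly = 36.
→ y_lumber = 4 and y_assembly = 8.
Δz = y_assembly·Δb = 8 × (-4) = -32, so new z* = 2380 − 32 = 2348.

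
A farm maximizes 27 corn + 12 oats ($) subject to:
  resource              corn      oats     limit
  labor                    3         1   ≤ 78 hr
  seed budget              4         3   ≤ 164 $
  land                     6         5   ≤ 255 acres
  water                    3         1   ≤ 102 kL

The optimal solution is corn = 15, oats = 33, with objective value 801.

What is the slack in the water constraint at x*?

24

water used = 3·15 + 1·33 = 78; slack = 102 − 78 = 24.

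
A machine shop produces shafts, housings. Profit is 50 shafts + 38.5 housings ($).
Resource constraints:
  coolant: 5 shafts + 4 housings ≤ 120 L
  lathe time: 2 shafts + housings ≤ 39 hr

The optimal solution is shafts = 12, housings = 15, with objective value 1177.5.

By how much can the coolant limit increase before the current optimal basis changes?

36

Binding constraints: coolant, lathe time. The basis is B = [[5,4],[2,1]] with det -3.
Per unit increase in coolant, x* moves by d = (-0.3333, 0.6667).
The basis stays optimal until shafts reaches 0; allowable increase = 36 L.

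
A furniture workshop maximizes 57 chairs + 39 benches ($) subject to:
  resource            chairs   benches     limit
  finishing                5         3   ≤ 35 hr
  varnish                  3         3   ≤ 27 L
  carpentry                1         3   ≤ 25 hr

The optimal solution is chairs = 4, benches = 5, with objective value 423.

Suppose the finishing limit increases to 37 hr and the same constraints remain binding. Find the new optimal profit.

441

At the optimum: finishing uses 35 of 35 (binding); varnish uses 27 of 27 (binding); carpentry uses 19 of 25 (slack = 6).
By complementary slackness, y = 0 for the non-binding constraint.
The binding rows give the dual system: 5·y_finishing + 3·y_varnish = 57 and 3·y_finishing + 3·y_varnish = 39.
Solving: y_finishing = 9, y_varnish = 4.
Δz = y_finishing·Δb = 9 × (2) = 18, so new z* = 423 + 18 = 441.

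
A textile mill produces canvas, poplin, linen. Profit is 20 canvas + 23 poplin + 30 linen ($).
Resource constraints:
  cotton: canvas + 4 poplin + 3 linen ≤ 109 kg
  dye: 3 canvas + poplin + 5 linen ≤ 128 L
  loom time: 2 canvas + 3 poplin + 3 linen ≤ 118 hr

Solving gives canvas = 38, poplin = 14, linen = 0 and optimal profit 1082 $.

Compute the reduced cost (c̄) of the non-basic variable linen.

-1

Binding: dye and loom time. Non-binding: cotton (15 unused).
Since cotton is not tight, its dual is 0.
The binding rows give the dual system: 3·y_dye + 2·y_loom time = 20 and 1·y_dye + 3·y_loom time = 23.
→ y_dye = 2 and y_loom time = 7.
Reduced cost of linen: c₃ − yᵀa₃ = 30 − (2·5 + 7·3) = 30 − 31 = -1.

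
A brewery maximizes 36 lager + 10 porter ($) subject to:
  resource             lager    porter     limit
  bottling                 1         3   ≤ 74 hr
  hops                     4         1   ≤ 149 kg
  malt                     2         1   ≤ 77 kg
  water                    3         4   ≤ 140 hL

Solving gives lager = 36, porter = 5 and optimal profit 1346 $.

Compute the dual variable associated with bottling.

0

At the optimum: bottling uses 51 of 74 (slack = 23); hops uses 149 of 149 (binding); malt uses 77 of 77 (binding); water uses 128 of 140 (slack = 12).
Since bottling, water are not tight, their duals are 0.
The binding rows give the dual system: 4·y_hops + 2·y_malt = 36 and 1·y_hops + 1·y_malt = 10.
This yields shadow prices y_hops = 8, y_malt = 2.
Shadow price of bottling = 0.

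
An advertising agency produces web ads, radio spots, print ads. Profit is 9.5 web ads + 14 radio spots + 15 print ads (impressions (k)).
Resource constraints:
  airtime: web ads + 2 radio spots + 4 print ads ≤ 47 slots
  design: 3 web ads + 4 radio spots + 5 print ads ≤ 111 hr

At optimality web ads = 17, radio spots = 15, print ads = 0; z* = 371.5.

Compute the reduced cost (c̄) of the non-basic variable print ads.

-5.5

At the optimum: airtime uses 47 of 47 (binding); design uses 111 of 111 (binding).
Dual feasibility on the basic columns requires 1·y_airtime + 3·y_design = 9.5, 2·y_airtime + 4·y_design = 14.
→ y_airtime = 2 and y_design = 2.5.
Reduced cost of print ads: c₃ − yᵀa₃ = 15 − (2·4 + 2.5·5) = 15 − 20.5 = -5.5.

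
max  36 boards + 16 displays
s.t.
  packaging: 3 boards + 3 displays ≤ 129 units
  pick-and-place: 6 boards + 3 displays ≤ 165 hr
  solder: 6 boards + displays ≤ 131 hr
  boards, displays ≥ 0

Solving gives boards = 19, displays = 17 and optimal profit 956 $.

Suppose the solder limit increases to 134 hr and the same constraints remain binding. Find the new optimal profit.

959

Binding: pick-and-place and solder. Non-binding: packaging (21 unused).
Slack constraints have shadow price 0 (complementary slackness).
The binding rows give the dual system: 6·y_pick-and-place + 6·y_solder = 36 and 3·y_pick-and-place + 1·y_solder = 16.
Solving: y_pick-and-place = 5, y_solder = 1.
Δz = y_solder·Δb = 1 × (3) = 3, so new z* = 956 + 3 = 959.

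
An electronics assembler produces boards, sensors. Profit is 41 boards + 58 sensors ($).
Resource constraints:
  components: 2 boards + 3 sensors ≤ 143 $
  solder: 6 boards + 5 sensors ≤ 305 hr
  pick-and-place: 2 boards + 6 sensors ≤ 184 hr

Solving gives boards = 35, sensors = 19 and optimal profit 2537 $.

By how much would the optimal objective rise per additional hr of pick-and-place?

5.5

Check each constraint at x*: components 127/143 (slack 16); solder 305/305 (tight); pick-and-place 184/184 (tight).
By complementary slackness, y = 0 for the non-binding constraint.
Dual feasibility on the basic columns requires 6·y_solder + 2·y_pick-and-place = 41, 5·y_solder + 6·y_pick-and-place = 58.
This yields shadow prices y_solder = 5, y_pick-and-place = 5.5.
Shadow price of pick-and-place = 5.5.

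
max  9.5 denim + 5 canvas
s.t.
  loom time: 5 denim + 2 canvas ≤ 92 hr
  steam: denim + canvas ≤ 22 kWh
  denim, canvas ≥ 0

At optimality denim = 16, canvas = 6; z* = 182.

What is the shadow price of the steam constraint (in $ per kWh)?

2

Check each constraint at x*: loom time 92/92 (tight); steam 22/22 (tight).
The binding rows give the dual system: 5·y_loom time + 1·y_steam = 9.5 and 2·y_loom time + 1·y_steam = 5.
→ y_loom time = 1.5 and y_steam = 2.
Shadow price of steam = 2.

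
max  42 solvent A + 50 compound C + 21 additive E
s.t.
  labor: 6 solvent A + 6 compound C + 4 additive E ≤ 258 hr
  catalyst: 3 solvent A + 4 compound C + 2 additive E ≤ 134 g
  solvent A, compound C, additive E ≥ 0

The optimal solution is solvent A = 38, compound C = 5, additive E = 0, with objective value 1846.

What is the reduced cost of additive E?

-7

Check each constraint at x*: labor 258/258 (tight); catalyst 134/134 (tight).
From A_Bᵀ y = c: 6·y_labor + 3·y_catalyst = 42; 6·y_labor + 4·y_catalyst = 50.
Solving: y_labor = 3, y_catalyst = 8.
Reduced cost of additive E: c₃ − yᵀa₃ = 21 − (3·4 + 8·2) = 21 − 28 = -7.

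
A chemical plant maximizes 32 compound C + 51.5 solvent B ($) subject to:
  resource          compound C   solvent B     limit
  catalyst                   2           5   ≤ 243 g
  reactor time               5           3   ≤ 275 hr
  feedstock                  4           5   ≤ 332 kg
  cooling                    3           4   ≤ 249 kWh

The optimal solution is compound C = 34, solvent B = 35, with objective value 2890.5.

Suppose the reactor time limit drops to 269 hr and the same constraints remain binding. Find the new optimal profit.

2872.5

Binding: catalyst and reactor time. Non-binding: feedstock (21 unused), cooling (7 unused).
Slack constraints have shadow price 0 (complementary slackness).
From A_Bᵀ y = c: 2·y_catalyst + 5·y_reactor time = 32; 5·y_catalyst + 3·y_reactor time = 51.5.
This yields shadow prices y_catalyst = 8.5, y_reactor time = 3.
Δz = y_reactor time·Δb = 3 × (-6) = -18, so new z* = 2890.5 − 18 = 2872.5.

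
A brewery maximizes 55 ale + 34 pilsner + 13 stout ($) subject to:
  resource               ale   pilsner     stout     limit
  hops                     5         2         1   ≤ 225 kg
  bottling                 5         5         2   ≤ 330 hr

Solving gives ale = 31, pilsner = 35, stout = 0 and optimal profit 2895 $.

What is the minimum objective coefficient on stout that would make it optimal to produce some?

Both hops and bottling are binding at x*.
From A_Bᵀ y = c: 5·y_hops + 5·y_bottling = 55; 2·y_hops + 5·y_bottling = 34.
This yields shadow prices y_hops = 7, y_bottling = 4.
stout enters the basis when its profit ≥ yᵀa₃ = 7·1 + 4·2 = 15.

15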